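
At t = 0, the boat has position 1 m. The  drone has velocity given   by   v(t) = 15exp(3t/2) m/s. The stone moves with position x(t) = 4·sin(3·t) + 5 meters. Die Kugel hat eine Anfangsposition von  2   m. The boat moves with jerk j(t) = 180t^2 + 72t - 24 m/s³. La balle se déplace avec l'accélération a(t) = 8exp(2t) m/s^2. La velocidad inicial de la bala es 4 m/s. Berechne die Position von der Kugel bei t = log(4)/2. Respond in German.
Ausgehend von der Beschleunigung a(t) = 8·exp(2·t), nehmen wir 2 Integrale. Durch Integration von der Beschleunigung und Verwendung der Anfangsbedingung v(0) = 4, erhalten wir v(t) = 4·exp(2·t). Das Integral von der Geschwindigkeit, mit x(0) = 2, ergibt die Position: x(t) = 2·exp(2·t). Aus der Gleichung für die Position x(t) = 2·exp(2·t), setzen wir t = log(4)/2 ein und erhalten x = 8.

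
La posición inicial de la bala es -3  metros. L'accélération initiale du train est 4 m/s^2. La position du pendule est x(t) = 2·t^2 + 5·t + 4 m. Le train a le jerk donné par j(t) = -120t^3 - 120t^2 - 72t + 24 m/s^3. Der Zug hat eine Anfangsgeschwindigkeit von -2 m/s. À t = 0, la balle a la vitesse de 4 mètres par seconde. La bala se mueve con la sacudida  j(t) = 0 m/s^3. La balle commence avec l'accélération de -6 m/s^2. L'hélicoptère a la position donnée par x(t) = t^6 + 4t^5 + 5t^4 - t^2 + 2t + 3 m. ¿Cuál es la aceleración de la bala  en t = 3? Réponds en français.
Nous devons intégrer notre équation du jerk j(t) = 0 1 fois. L'intégrale du jerk, avec a(0) = -6, donne l'accélération: a(t) = -6. Nous avons l'accélération a(t) = -6. En substituant t = 3: a(3) = -6.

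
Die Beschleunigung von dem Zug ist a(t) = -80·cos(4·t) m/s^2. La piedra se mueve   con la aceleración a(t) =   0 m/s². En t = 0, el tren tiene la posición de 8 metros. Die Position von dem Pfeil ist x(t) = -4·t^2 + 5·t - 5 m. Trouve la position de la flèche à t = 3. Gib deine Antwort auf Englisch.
We have position x(t) = -4·t^2 + 5·t - 5. Substituting t = 3: x(3) = -26.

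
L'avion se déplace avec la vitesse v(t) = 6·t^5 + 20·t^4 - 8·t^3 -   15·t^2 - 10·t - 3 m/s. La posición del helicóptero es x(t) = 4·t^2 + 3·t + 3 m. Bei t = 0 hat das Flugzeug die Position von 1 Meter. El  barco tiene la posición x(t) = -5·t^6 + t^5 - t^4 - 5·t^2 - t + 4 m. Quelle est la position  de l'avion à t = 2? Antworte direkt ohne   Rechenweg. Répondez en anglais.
The answer is 95.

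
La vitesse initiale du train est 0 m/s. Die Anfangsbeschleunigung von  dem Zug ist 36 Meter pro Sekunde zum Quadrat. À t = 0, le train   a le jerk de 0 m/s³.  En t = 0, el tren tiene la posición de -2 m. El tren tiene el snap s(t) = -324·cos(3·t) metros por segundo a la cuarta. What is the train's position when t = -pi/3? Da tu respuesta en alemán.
Ausgehend von dem Snap s(t) = -324·cos(3·t), nehmen wir 4 Stammfunktionen. Mit ∫s(t)dt und Anwendung von j(0) = 0, finden wir j(t) = -108·sin(3·t). Durch Integration von dem Ruck und Verwendung der Anfangsbedingung a(0) = 36, erhalten wir a(t) = 36·cos(3·t). Das Integral von der Beschleunigung ist die Geschwindigkeit. Mit v(0) = 0 erhalten wir v(t) = 12·sin(3·t). Die Stammfunktion von der Geschwindigkeit ist die Position. Mit x(0) = -2 erhalten wir x(t) = 2 - 4·cos(3·t). Aus der Gleichung für die Position x(t) = 2 - 4·cos(3·t), setzen wir t = -pi/3 ein und erhalten x = 6.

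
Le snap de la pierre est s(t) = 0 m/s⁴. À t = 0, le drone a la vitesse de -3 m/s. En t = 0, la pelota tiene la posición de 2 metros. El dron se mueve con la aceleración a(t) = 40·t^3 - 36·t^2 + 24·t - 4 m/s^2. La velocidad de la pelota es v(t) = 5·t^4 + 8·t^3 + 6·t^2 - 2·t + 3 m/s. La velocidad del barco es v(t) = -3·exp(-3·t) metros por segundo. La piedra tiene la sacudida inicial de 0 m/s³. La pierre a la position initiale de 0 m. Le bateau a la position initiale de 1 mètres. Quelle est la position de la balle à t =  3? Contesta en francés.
Nous devons trouver la primitive de notre équation de la vitesse v(t) = 5·t^4 + 8·t^3 + 6·t^2 - 2·t + 3 1 fois. L'intégrale de la vitesse, avec x(0) = 2, donne la position: x(t) = t^5 + 2·t^4 + 2·t^3 - t^2 + 3·t + 2. De l'équation de la position x(t) = t^5 + 2·t^4 + 2·t^3 - t^2 + 3·t + 2, nous substituons t = 3 pour obtenir x = 461.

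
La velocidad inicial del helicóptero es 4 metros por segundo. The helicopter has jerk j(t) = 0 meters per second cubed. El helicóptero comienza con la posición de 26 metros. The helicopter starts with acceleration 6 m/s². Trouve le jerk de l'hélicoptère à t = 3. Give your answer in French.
En utilisant j(t) = 0 et en substituant t = 3, nous trouvons j = 0.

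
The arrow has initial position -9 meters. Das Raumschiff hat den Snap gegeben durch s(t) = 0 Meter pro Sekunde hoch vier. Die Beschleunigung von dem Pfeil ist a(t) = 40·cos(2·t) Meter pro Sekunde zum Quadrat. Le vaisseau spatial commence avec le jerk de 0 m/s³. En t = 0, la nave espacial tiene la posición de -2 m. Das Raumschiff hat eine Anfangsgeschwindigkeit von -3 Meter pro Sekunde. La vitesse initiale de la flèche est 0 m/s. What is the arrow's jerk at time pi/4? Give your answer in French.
En partant de l'accélération a(t) = 40·cos(2·t), nous prenons 1 dérivée. En dérivant l'accélération, nous obtenons le jerk: j(t) = -80·sin(2·t). De l'équation du jerk j(t) = -80·sin(2·t), nous substituons t = pi/4 pour obtenir j = -80.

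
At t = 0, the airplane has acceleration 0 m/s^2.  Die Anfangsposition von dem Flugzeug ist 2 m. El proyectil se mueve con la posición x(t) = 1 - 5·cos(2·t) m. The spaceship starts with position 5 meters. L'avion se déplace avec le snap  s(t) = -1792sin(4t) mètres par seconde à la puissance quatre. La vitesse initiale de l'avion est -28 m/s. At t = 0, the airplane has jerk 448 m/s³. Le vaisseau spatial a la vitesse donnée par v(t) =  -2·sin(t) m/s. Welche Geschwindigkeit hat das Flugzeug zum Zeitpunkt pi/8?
Wir müssen das Integral unserer Gleichung für den Snap s(t) = -1792·sin(4·t) 3-mal finden. Die Stammfunktion von dem Snap, mit j(0) = 448, ergibt den Ruck: j(t) = 448·cos(4·t). Die Stammfunktion von dem Ruck ist die Beschleunigung. Mit a(0) = 0 erhalten wir a(t) = 112·sin(4·t). Die Stammfunktion von der Beschleunigung, mit v(0) = -28, ergibt die Geschwindigkeit: v(t) = -28·cos(4·t). Aus der Gleichung für die Geschwindigkeit v(t) = -28·cos(4·t), setzen wir t = pi/8 ein und erhalten v = 0.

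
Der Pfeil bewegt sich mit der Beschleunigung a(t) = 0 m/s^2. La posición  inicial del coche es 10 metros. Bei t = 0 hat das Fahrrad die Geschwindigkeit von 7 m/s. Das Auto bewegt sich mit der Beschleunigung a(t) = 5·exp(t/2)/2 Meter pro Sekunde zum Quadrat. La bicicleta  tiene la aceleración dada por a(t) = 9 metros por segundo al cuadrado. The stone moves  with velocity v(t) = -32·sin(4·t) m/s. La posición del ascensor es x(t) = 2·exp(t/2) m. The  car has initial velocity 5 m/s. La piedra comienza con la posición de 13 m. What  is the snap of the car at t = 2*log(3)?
To solve this, we need to take 2 derivatives of our acceleration equation a(t) = 5·exp(t/2)/2. The derivative of acceleration gives jerk: j(t) = 5·exp(t/2)/4. The derivative of jerk gives snap: s(t) = 5·exp(t/2)/8. Using s(t) = 5·exp(t/2)/8 and substituting t = 2*log(3), we find s = 15/8.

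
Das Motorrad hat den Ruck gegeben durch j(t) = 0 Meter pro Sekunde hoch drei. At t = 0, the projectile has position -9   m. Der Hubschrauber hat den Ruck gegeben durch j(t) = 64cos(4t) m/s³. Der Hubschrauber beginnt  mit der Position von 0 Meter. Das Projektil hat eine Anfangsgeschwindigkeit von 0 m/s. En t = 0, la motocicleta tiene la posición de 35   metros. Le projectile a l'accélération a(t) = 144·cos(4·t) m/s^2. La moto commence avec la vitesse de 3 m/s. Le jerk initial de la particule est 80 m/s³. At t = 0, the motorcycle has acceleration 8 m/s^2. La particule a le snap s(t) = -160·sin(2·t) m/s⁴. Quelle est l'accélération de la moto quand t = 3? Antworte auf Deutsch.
Ausgehend von dem Ruck j(t) = 0, nehmen wir 1 Stammfunktion. Durch Integration von dem Ruck und Verwendung der Anfangsbedingung a(0) = 8, erhalten wir a(t) = 8. Mit a(t) = 8 und Einsetzen von t = 3, finden wir a = 8.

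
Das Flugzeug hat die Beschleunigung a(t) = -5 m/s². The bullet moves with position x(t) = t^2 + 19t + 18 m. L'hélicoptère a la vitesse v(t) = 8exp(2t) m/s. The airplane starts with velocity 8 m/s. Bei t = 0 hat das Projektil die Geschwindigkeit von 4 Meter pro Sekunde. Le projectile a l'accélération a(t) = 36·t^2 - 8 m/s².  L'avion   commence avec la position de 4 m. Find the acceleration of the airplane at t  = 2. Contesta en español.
De la ecuación de la aceleración a(t) = -5, sustituimos t = 2 para obtener a = -5.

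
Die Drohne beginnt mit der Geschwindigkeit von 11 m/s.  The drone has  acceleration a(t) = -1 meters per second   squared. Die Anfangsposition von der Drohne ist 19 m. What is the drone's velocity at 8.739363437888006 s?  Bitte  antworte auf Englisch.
To solve this, we need to take 1 antiderivative of our acceleration equation a(t) = -1. Integrating acceleration and using the initial condition v(0) = 11, we get v(t) = 11 - t. From the given velocity equation v(t) = 11 - t, we substitute t = 8.739363437888006 to get v = 2.26063656211199.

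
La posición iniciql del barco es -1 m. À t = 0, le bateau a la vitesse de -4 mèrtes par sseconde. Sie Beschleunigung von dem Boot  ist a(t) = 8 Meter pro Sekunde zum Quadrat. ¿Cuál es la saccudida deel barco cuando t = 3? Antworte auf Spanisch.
Debemos derivar nuestra ecuación de la aceleración a(t) = 8 1 vez. Tomando d/dt de a(t), encontramos j(t) = 0. Usando j(t) = 0 y sustituyendo t = 3, encontramos j = 0.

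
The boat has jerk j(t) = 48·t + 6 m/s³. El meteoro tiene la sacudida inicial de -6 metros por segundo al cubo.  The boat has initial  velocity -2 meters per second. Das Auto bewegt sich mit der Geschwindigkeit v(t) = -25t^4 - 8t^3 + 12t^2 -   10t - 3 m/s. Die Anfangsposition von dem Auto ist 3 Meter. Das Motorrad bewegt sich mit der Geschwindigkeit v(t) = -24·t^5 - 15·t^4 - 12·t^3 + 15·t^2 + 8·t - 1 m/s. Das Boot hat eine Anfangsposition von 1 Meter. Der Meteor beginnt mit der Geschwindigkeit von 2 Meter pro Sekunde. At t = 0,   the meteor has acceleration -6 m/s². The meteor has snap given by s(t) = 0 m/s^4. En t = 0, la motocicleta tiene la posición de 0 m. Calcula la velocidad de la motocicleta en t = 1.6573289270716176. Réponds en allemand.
Mit v(t) = -24·t^5 - 15·t^4 - 12·t^3 + 15·t^2 + 8·t - 1 und Einsetzen von t = 1.6573289270716176, finden wir v = -414.428186039619.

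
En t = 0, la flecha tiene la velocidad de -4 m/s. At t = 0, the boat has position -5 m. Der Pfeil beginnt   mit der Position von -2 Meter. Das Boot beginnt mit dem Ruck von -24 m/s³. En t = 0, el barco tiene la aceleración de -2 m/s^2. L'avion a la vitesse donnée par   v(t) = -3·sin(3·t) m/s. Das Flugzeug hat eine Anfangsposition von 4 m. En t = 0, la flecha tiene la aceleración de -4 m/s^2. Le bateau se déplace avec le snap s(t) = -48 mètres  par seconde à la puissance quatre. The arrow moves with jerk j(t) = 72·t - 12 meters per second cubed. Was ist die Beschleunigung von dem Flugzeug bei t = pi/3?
Wir müssen unsere Gleichung für die Geschwindigkeit v(t) = -3·sin(3·t) 1-mal ableiten. Mit d/dt von v(t) finden wir a(t) = -9·cos(3·t). Mit a(t) = -9·cos(3·t) und Einsetzen von t = pi/3, finden wir a = 9.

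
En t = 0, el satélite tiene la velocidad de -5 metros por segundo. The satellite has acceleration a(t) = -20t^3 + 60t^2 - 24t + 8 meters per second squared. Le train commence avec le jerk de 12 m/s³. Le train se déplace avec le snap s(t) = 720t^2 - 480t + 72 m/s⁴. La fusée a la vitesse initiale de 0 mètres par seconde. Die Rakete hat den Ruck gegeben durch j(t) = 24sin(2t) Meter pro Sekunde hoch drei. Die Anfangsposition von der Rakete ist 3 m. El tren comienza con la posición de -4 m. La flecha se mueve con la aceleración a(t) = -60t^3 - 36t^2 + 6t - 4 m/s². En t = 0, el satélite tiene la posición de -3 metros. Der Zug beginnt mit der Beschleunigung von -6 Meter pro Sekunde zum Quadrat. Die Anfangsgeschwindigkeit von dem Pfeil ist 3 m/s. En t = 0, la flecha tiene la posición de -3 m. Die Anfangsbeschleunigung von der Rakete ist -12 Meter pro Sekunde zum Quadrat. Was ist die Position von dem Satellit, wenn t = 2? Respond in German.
Ausgehend von der Beschleunigung a(t) = -20·t^3 + 60·t^2 - 24·t + 8, nehmen wir 2 Integrale. Mit ∫a(t)dt und Anwendung von v(0) = -5, finden wir v(t) = -5·t^4 + 20·t^3 - 12·t^2 + 8·t - 5. Die Stammfunktion von der Geschwindigkeit ist die Position. Mit x(0) = -3 erhalten wir x(t) = -t^5 + 5·t^4 - 4·t^3 + 4·t^2 - 5·t - 3. Aus der Gleichung für die Position x(t) = -t^5 + 5·t^4 - 4·t^3 + 4·t^2 - 5·t - 3, setzen wir t = 2 ein und erhalten x = 19.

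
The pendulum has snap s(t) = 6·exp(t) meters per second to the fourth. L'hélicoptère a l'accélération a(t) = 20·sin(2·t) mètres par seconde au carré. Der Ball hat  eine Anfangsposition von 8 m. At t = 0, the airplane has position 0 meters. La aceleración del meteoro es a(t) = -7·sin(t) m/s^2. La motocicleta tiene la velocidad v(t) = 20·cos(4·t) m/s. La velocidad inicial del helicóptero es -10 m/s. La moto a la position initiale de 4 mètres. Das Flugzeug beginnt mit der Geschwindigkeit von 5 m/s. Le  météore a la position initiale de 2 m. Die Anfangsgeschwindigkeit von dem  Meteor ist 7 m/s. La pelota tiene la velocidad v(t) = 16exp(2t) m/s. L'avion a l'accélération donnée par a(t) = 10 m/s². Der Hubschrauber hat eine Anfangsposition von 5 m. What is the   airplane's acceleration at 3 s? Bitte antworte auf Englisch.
From the given acceleration equation a(t) = 10, we substitute t = 3 to get a = 10.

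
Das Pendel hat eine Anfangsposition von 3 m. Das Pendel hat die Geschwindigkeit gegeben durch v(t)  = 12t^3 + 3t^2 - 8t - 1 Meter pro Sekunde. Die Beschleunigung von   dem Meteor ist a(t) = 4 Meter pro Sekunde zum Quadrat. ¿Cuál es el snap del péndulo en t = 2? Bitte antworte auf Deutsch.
Wir müssen unsere Gleichung für die Geschwindigkeit v(t) = 12·t^3 + 3·t^2 - 8·t - 1 3-mal ableiten. Durch Ableiten von der Geschwindigkeit erhalten wir die Beschleunigung: a(t) = 36·t^2 + 6·t - 8. Die Ableitung von der Beschleunigung ergibt den Ruck: j(t) = 72·t + 6. Die Ableitung von dem Ruck ergibt den Snap: s(t) = 72. Mit s(t) = 72 und Einsetzen von t = 2, finden wir s = 72.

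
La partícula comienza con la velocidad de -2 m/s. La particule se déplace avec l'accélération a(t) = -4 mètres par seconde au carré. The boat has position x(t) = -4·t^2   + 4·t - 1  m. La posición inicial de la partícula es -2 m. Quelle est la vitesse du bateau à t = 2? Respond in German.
Wir müssen unsere Gleichung für die Position x(t) = -4·t^2 + 4·t - 1 1-mal ableiten. Die Ableitung von der Position ergibt die Geschwindigkeit: v(t) = 4 - 8·t. Wir haben die Geschwindigkeit v(t) = 4 - 8·t. Durch Einsetzen von t = 2: v(2) = -12.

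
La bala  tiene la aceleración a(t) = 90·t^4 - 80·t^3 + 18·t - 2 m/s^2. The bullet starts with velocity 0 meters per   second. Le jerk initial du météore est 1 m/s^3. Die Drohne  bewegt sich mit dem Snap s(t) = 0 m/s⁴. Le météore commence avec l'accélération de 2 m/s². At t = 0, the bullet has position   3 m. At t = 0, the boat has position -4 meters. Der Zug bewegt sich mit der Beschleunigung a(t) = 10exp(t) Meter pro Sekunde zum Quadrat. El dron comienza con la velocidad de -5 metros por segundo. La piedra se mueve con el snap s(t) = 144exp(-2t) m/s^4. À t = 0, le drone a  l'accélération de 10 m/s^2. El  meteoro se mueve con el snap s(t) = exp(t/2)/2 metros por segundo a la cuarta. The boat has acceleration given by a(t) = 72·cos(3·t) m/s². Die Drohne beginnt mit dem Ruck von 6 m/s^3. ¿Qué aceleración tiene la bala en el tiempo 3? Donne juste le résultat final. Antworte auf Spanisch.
La respuesta es 5182.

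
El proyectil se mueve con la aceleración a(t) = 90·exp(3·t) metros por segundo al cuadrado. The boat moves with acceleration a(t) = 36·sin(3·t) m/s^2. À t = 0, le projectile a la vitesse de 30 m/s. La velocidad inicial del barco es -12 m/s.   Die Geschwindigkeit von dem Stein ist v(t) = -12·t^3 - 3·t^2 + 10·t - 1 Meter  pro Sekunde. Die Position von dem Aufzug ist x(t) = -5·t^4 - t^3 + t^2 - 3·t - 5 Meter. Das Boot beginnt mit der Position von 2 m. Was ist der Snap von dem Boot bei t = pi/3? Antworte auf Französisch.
En partant de l'accélération a(t) = 36·sin(3·t), nous prenons 2 dérivées. En dérivant l'accélération, nous obtenons le jerk: j(t) = 108·cos(3·t). La dérivée du jerk donne le snap: s(t) = -324·sin(3·t). En utilisant s(t) = -324·sin(3·t) et en substituant t = pi/3, nous trouvons s = 0.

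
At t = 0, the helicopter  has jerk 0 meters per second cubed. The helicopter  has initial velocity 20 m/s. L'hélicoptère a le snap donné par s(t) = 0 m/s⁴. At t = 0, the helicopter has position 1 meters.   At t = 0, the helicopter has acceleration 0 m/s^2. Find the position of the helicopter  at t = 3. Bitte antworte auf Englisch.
To solve this, we need to take 4 integrals of our snap equation s(t) = 0. Integrating snap and using the initial condition j(0) = 0, we get j(t) = 0. Finding the antiderivative of j(t) and using a(0) = 0: a(t) = 0. Taking ∫a(t)dt and applying v(0) = 20, we find v(t) = 20. Taking ∫v(t)dt and applying x(0) = 1, we find x(t) = 20·t + 1. Using x(t) = 20·t + 1 and substituting t = 3, we find x = 61.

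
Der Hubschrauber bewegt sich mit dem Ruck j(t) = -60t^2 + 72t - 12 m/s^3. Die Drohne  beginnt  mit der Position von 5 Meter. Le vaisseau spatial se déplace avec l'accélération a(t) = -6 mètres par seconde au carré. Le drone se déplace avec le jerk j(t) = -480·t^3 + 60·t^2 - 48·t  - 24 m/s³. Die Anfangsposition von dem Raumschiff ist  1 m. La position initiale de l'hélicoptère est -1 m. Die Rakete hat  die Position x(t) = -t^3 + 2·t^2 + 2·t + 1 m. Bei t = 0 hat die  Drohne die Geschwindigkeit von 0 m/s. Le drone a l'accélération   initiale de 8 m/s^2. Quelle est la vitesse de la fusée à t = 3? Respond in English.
To solve this, we need to take 1 derivative of our position equation x(t) = -t^3 + 2·t^2 + 2·t + 1. The derivative of position gives velocity: v(t) = -3·t^2 + 4·t + 2. We have velocity v(t) = -3·t^2 + 4·t + 2. Substituting t = 3: v(3) = -13.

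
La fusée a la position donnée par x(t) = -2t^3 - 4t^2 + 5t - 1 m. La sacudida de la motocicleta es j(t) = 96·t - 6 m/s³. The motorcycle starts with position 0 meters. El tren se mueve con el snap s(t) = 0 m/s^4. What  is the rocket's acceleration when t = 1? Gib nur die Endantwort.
At t = 1, a = -20.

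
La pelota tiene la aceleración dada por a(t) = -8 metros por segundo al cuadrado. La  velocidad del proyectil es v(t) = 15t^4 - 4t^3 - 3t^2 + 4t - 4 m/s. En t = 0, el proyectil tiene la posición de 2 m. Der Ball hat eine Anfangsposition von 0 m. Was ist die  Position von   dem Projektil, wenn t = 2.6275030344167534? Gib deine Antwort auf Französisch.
Pour résoudre ceci, nous devons prendre 1 intégrale de notre équation de la vitesse v(t) = 15·t^4 - 4·t^3 - 3·t^2 + 4·t - 4. En prenant ∫v(t)dt et en appliquant x(0) = 2, nous trouvons x(t) = 3·t^5 - t^4 - t^3 + 2·t^2 - 4·t + 2. En utilisant x(t) = 3·t^5 - t^4 - t^3 + 2·t^2 - 4·t + 2 et en substituant t = 2.6275030344167534, nous trouvons x = 315.192484179896.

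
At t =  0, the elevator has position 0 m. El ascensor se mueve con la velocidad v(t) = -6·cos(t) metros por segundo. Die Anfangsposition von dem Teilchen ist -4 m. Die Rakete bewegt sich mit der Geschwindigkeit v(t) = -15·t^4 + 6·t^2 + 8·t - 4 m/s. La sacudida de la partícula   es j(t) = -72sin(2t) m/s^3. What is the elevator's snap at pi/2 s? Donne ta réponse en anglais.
To solve this, we need to take 3 derivatives of our velocity equation v(t) = -6·cos(t). The derivative of velocity gives acceleration: a(t) = 6·sin(t). Differentiating acceleration, we get jerk: j(t) = 6·cos(t). The derivative of jerk gives snap: s(t) = -6·sin(t). From the given snap equation s(t) = -6·sin(t), we substitute t = pi/2 to get s = -6.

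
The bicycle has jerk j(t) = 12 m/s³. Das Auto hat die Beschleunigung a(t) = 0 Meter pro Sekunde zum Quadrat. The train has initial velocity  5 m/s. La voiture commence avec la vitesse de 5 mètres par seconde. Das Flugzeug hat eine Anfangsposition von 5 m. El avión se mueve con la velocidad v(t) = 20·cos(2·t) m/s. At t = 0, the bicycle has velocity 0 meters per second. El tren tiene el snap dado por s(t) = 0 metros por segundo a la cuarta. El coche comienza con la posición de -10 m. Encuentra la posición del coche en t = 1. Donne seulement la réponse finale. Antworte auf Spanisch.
La respuesta es -5.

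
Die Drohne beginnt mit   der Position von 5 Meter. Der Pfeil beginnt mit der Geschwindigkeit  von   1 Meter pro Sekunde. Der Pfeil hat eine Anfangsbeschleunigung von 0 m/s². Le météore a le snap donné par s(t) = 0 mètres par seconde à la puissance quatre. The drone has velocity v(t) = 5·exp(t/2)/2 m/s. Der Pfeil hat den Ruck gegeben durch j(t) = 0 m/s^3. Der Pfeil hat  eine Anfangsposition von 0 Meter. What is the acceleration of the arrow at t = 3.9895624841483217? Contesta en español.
Partiendo de la sacudida j(t) = 0, tomamos 1 integral. Tomando ∫j(t)dt y aplicando a(0) = 0, encontramos a(t) = 0. Tenemos la aceleración a(t) = 0. Sustituyendo t = 3.9895624841483217: a(3.9895624841483217) = 0.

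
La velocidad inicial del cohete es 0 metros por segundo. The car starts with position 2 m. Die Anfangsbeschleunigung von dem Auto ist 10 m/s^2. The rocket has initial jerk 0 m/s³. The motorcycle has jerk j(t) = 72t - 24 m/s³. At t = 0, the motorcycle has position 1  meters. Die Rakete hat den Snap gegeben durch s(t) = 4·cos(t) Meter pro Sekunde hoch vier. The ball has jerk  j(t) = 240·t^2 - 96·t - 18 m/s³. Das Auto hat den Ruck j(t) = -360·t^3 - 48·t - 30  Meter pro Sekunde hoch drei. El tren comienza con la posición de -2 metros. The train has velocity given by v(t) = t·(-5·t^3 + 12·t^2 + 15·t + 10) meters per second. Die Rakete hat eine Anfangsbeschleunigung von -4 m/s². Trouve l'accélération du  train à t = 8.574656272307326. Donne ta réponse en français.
Nous devons dériver notre équation de la vitesse v(t) = t·(-5·t^3 + 12·t^2 + 15·t + 10) 1 fois. En prenant d/dt de v(t), nous trouvons a(t) = -5·t^3 + 12·t^2 + t·(-15·t^2 + 24·t + 15) + 15·t + 10. De l'équation de l'accélération a(t) = -5·t^3 + 12·t^2 + t·(-15·t^2 + 24·t + 15) + 15·t + 10, nous substituons t = 8.574656272307326 pour obtenir a = -9694.85580261726.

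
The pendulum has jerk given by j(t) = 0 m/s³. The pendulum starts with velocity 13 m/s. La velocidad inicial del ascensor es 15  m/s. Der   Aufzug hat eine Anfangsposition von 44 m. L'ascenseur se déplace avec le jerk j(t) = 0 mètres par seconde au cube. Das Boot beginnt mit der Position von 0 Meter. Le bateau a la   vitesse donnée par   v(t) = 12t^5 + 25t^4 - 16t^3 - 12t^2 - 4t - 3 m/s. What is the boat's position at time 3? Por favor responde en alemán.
Um dies zu lösen, müssen wir 1 Integral unserer Gleichung für die Geschwindigkeit v(t) = 12·t^5 + 25·t^4 - 16·t^3 - 12·t^2 - 4·t - 3 finden. Die Stammfunktion von der Geschwindigkeit ist die Position. Mit x(0) = 0 erhalten wir x(t) = 2·t^6 + 5·t^5 - 4·t^4 - 4·t^3 - 2·t^2 - 3·t. Wir haben die Position x(t) = 2·t^6 + 5·t^5 - 4·t^4 - 4·t^3 - 2·t^2 - 3·t. Durch Einsetzen von t = 3: x(3) = 2214.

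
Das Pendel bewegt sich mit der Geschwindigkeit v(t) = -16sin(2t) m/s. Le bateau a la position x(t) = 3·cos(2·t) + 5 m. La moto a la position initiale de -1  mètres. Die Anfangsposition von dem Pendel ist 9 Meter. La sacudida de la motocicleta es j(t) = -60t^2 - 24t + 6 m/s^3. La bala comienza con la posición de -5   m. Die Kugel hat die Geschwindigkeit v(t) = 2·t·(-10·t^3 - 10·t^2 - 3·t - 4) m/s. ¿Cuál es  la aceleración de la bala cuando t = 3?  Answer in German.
Um dies zu lösen, müssen wir 1 Ableitung unserer Gleichung für die Geschwindigkeit v(t) = 2·t·(-10·t^3 - 10·t^2 - 3·t - 4) nehmen. Mit d/dt von v(t) finden wir a(t) = -20·t^3 - 20·t^2 + 2·t·(-30·t^2 - 20·t - 3) - 6·t - 8. Aus der Gleichung für die Beschleunigung a(t) = -20·t^3 - 20·t^2 + 2·t·(-30·t^2 - 20·t - 3) - 6·t - 8, setzen wir t = 3 ein und erhalten a = -2744.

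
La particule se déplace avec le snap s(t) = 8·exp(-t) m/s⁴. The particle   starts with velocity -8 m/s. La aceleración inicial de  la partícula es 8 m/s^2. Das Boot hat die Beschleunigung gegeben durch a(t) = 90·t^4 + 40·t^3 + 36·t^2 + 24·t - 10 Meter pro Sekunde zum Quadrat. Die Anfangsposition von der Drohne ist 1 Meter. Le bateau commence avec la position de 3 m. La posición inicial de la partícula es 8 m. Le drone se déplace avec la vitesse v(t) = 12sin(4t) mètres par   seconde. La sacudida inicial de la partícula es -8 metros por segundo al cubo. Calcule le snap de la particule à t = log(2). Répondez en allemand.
Wir haben den Snap s(t) = 8·exp(-t). Durch Einsetzen von t = log(2): s(log(2)) = 4.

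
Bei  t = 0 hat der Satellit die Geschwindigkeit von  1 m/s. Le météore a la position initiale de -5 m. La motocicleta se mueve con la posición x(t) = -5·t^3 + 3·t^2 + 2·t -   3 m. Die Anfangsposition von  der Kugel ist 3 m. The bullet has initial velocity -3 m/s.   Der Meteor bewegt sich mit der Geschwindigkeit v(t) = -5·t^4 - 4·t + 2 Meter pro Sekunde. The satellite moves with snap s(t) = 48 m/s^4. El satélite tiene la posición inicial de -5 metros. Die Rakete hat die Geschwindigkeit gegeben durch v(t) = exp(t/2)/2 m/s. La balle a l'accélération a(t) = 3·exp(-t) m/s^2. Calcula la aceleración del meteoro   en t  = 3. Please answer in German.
Ausgehend von der Geschwindigkeit v(t) = -5·t^4 - 4·t + 2, nehmen wir 1 Ableitung. Die Ableitung von der Geschwindigkeit ergibt die Beschleunigung: a(t) = -20·t^3 - 4. Mit a(t) = -20·t^3 - 4 und Einsetzen von t = 3, finden wir a = -544.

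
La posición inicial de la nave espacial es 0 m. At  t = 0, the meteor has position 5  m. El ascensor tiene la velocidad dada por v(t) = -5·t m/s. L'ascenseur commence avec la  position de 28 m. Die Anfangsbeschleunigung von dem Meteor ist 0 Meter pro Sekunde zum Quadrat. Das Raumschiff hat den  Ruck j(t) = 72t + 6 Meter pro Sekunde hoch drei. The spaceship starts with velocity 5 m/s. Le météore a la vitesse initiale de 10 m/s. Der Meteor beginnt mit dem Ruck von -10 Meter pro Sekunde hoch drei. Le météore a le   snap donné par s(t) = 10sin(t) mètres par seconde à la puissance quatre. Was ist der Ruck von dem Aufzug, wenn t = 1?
Um dies zu lösen, müssen wir 2 Ableitungen unserer Gleichung für die Geschwindigkeit v(t) = -5·t nehmen. Mit d/dt von v(t) finden wir a(t) = -5. Durch Ableiten von der Beschleunigung erhalten wir den Ruck: j(t) = 0. Aus der Gleichung für den Ruck j(t) = 0, setzen wir t = 1 ein und erhalten j = 0.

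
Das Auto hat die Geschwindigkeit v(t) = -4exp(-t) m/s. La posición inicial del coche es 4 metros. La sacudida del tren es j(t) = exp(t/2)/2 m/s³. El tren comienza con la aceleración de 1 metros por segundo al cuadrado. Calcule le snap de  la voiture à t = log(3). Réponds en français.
En partant de la vitesse v(t) = -4·exp(-t), nous prenons 3 dérivées. En prenant d/dt de v(t), nous trouvons a(t) = 4·exp(-t). La dérivée de l'accélération donne le jerk: j(t) = -4·exp(-t). La dérivée du jerk donne le snap: s(t) = 4·exp(-t). De l'équation du snap s(t) = 4·exp(-t), nous substituons t = log(3) pour obtenir s = 4/3.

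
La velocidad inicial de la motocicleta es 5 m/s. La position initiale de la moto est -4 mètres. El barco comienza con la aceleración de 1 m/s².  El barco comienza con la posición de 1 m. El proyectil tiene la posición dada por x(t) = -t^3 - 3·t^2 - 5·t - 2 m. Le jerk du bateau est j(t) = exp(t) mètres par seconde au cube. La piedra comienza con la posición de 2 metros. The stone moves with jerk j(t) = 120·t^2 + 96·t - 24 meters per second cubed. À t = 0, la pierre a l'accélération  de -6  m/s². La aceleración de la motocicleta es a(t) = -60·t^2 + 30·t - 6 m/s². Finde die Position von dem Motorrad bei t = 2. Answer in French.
En partant de l'accélération a(t) = -60·t^2 + 30·t - 6, nous prenons 2 primitives. L'intégrale de l'accélération est la vitesse. En utilisant v(0) = 5, nous obtenons v(t) = -20·t^3 + 15·t^2 - 6·t + 5. En prenant ∫v(t)dt et en appliquant x(0) = -4, nous trouvons x(t) = -5·t^4 + 5·t^3 - 3·t^2 + 5·t - 4. De l'équation de la position x(t) = -5·t^4 + 5·t^3 - 3·t^2 + 5·t - 4, nous substituons t = 2 pour obtenir x = -46.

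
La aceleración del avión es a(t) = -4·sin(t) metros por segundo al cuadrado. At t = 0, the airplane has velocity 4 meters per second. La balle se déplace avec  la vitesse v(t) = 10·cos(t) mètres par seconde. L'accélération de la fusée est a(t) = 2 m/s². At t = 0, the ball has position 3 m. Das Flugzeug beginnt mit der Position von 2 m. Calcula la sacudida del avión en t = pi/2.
Para resolver esto, necesitamos tomar 1 derivada de nuestra ecuación de la aceleración a(t) = -4·sin(t). La derivada de la aceleración da la sacudida: j(t) = -4·cos(t). Usando j(t) = -4·cos(t) y sustituyendo t = pi/2, encontramos j = 0.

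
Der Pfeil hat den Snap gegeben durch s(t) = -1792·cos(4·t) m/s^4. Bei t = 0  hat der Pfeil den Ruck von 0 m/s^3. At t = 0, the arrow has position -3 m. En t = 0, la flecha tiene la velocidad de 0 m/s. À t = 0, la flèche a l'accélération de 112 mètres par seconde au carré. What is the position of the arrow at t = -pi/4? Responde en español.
Necesitamos integrar nuestra ecuación del snap s(t) = -1792·cos(4·t) 4 veces. Tomando ∫s(t)dt y aplicando j(0) = 0, encontramos j(t) = -448·sin(4·t). La integral de la sacudida, con a(0) = 112, da la aceleración: a(t) = 112·cos(4·t). Tomando ∫a(t)dt y aplicando v(0) = 0, encontramos v(t) = 28·sin(4·t). La integral de la velocidad es la posición. Usando x(0) = -3, obtenemos x(t) = 4 - 7·cos(4·t). Usando x(t) = 4 - 7·cos(4·t) y sustituyendo t = -pi/4, encontramos x = 11.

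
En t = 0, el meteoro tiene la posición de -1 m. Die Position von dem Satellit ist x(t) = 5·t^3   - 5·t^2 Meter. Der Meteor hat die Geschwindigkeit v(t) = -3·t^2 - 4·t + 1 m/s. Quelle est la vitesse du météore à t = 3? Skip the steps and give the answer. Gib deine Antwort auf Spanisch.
La respuesta es -38.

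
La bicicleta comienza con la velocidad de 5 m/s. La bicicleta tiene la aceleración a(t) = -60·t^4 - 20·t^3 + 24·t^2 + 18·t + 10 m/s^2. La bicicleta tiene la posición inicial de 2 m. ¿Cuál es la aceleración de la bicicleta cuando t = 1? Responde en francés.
Nous avons l'accélération a(t) = -60·t^4 - 20·t^3 + 24·t^2 + 18·t + 10. En substituant t = 1: a(1) = -28.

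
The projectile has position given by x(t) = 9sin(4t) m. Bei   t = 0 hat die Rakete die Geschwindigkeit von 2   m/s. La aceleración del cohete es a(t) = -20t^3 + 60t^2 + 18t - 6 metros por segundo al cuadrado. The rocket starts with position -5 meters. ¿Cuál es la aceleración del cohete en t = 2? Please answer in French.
En utilisant a(t) = -20·t^3 + 60·t^2 + 18·t - 6 et en substituant t = 2, nous trouvons a = 110.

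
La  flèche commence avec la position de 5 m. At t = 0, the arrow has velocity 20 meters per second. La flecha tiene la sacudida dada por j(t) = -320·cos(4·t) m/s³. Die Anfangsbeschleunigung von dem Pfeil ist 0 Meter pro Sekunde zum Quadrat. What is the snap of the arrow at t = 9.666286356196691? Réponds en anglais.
We must differentiate our jerk equation j(t) = -320·cos(4·t) 1 time. Taking d/dt of j(t), we find s(t) = 1280·sin(4·t). From the given snap equation s(t) = 1280·sin(4·t), we substitute t = 9.666286356196691 to get s = 1052.97538058179.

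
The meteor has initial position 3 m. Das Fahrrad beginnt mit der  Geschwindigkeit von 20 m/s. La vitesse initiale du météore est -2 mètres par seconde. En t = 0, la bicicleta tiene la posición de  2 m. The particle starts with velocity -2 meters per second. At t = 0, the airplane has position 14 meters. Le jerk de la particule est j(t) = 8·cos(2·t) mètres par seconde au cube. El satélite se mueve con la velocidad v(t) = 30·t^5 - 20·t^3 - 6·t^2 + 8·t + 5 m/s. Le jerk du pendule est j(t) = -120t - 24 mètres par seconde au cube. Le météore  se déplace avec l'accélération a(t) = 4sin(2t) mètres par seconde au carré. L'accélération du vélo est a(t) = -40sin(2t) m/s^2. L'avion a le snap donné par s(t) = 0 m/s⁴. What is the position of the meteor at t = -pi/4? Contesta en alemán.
Um dies zu lösen, müssen wir 2 Integrale unserer Gleichung für die Beschleunigung a(t) = 4·sin(2·t) finden. Mit ∫a(t)dt und Anwendung von v(0) = -2, finden wir v(t) = -2·cos(2·t). Das Integral von der Geschwindigkeit, mit x(0) = 3, ergibt die Position: x(t) = 3 - sin(2·t). Mit x(t) = 3 - sin(2·t) und Einsetzen von t = -pi/4, finden wir x = 4.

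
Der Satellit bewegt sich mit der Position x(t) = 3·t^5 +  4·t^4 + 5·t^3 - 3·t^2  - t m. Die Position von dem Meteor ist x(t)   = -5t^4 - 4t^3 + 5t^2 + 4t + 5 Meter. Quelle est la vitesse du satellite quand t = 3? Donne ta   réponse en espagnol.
Para resolver esto, necesitamos tomar 1 derivada de nuestra ecuación de la posición x(t) = 3·t^5 + 4·t^4 + 5·t^3 - 3·t^2 - t. Tomando d/dt de x(t), encontramos v(t) = 15·t^4 + 16·t^3 + 15·t^2 - 6·t - 1. Tenemos la velocidad v(t) = 15·t^4 + 16·t^3 + 15·t^2 - 6·t - 1. Sustituyendo t = 3: v(3) = 1763.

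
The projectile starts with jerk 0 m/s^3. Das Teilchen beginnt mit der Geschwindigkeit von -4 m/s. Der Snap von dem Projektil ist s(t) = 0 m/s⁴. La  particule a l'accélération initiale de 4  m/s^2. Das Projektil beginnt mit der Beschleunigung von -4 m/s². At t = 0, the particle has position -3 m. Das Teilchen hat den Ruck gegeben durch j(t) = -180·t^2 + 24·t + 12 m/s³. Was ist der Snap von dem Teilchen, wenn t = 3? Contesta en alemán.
Um dies zu lösen, müssen wir 1 Ableitung unserer Gleichung für den Ruck j(t) = -180·t^2 + 24·t + 12 nehmen. Die Ableitung von dem Ruck ergibt den Snap: s(t) = 24 - 360·t. Wir haben den Snap s(t) = 24 - 360·t. Durch Einsetzen von t = 3: s(3) = -1056.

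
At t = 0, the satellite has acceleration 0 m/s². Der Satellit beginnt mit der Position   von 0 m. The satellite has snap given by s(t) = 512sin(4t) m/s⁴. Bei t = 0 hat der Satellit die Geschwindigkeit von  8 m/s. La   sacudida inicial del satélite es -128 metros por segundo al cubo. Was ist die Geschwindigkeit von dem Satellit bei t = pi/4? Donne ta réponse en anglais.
To solve this, we need to take 3 antiderivatives of our snap equation s(t) = 512·sin(4·t). The antiderivative of snap is jerk. Using j(0) = -128, we get j(t) = -128·cos(4·t). Finding the integral of j(t) and using a(0) = 0: a(t) = -32·sin(4·t). The antiderivative of acceleration is velocity. Using v(0) = 8, we get v(t) = 8·cos(4·t). We have velocity v(t) = 8·cos(4·t). Substituting t = pi/4: v(pi/4) = -8.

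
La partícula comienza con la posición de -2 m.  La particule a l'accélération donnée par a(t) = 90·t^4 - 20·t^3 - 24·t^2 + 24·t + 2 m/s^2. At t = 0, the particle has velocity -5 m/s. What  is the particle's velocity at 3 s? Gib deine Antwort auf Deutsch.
Wir müssen unsere Gleichung für die Beschleunigung a(t) = 90·t^4 - 20·t^3 - 24·t^2 + 24·t + 2 1-mal integrieren. Die Stammfunktion von der Beschleunigung, mit v(0) = -5, ergibt die Geschwindigkeit: v(t) = 18·t^5 - 5·t^4 - 8·t^3 + 12·t^2 + 2·t - 5. Mit v(t) = 18·t^5 - 5·t^4 - 8·t^3 + 12·t^2 + 2·t - 5 und Einsetzen von t = 3, finden wir v = 3862.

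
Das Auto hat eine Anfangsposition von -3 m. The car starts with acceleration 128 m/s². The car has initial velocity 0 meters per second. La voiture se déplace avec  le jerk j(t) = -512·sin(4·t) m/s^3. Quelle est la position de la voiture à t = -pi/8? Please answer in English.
Starting from jerk j(t) = -512·sin(4·t), we take 3 integrals. Integrating jerk and using the initial condition a(0) = 128, we get a(t) = 128·cos(4·t). The antiderivative of acceleration is velocity. Using v(0) = 0, we get v(t) = 32·sin(4·t). The integral of velocity is position. Using x(0) = -3, we get x(t) = 5 - 8·cos(4·t). From the given position equation x(t) = 5 - 8·cos(4·t), we substitute t = -pi/8 to get x = 5.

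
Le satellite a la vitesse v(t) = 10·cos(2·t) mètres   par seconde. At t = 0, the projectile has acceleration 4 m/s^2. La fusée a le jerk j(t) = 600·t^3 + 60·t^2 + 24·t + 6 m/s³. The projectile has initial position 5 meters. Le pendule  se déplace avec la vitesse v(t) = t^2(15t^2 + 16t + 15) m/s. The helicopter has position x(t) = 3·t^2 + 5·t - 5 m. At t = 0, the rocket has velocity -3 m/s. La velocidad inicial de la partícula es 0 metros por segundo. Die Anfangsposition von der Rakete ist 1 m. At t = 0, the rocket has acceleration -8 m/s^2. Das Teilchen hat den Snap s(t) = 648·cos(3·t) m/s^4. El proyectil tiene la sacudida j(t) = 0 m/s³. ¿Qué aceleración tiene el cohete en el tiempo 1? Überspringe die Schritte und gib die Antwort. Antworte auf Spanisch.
En t = 1, a = 180.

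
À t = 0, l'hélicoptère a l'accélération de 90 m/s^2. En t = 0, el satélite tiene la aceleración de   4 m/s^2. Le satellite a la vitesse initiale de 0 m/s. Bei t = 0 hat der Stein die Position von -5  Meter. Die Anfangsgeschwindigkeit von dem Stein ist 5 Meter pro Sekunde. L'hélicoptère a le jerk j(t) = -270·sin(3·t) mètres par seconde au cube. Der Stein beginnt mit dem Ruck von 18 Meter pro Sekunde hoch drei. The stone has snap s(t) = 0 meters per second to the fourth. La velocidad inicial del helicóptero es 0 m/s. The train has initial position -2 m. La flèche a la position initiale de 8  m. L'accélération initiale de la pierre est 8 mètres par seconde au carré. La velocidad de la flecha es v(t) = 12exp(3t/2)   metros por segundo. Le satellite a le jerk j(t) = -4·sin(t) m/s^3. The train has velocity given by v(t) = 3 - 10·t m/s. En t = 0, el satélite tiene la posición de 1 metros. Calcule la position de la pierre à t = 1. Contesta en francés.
Nous devons trouver la primitive de notre équation du snap s(t) = 0 4 fois. La primitive du snap est le jerk. En utilisant j(0) = 18, nous obtenons j(t) = 18. La primitive du jerk est l'accélération. En utilisant a(0) = 8, nous obtenons a(t) = 18·t + 8. La primitive de l'accélération est la vitesse. En utilisant v(0) = 5, nous obtenons v(t) = 9·t^2 + 8·t + 5. La primitive de la vitesse est la position. En utilisant x(0) = -5, nous obtenons x(t) = 3·t^3 + 4·t^2 + 5·t - 5. Nous avons la position x(t) = 3·t^3 + 4·t^2 + 5·t - 5. En substituant t = 1: x(1) = 7.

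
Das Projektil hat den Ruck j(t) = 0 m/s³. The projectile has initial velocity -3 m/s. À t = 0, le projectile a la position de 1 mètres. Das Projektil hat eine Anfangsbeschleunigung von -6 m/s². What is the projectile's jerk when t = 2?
We have jerk j(t) = 0. Substituting t = 2: j(2) = 0.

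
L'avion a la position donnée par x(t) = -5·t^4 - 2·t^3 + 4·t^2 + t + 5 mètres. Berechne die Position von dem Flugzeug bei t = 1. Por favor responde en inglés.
We have position x(t) = -5·t^4 - 2·t^3 + 4·t^2 + t + 5. Substituting t = 1: x(1) = 3.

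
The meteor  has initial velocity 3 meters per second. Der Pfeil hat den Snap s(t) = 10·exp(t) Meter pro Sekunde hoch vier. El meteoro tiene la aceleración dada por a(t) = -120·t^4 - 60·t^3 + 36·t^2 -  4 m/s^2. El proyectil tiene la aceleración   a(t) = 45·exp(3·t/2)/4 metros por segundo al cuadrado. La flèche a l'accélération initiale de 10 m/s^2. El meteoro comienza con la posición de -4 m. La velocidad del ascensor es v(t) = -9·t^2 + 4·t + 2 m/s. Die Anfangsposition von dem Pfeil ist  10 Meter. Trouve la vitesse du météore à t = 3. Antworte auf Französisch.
Nous devons trouver la primitive de notre équation de l'accélération a(t) = -120·t^4 - 60·t^3 + 36·t^2 - 4 1 fois. En prenant ∫a(t)dt et en appliquant v(0) = 3, nous trouvons v(t) = -24·t^5 - 15·t^4 + 12·t^3 - 4·t + 3. Nous avons la vitesse v(t) = -24·t^5 - 15·t^4 + 12·t^3 - 4·t + 3. En substituant t = 3: v(3) = -6732.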